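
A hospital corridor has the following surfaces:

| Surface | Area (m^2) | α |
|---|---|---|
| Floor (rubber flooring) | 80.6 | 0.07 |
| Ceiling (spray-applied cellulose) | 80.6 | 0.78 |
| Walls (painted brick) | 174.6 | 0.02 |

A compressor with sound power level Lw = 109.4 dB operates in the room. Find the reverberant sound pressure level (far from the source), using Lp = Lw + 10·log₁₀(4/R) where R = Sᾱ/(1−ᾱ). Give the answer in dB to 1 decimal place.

95.8 dB

Σ(Sᵢαᵢ) = 80.6×0.07 + 80.6×0.78 + 174.6×0.02 = 72.002; total area S = 335.8 m^2.
ᾱ = 0.2144, so room constant R = A/(1−ᾱ) = 91.652 m^2.
Lp = Lw + 10 log₁₀(4/R) = 109.4 -13.60 = 95.8 dB.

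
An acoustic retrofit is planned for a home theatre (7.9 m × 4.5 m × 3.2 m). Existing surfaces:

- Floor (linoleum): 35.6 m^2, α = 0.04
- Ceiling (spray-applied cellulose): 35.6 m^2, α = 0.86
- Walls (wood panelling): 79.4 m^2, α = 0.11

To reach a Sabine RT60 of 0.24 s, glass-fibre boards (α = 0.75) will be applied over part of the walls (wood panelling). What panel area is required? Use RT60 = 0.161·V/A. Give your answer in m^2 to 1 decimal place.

55.5

Total absorption A₁ = 35.6×0.04 + 35.6×0.86 + 79.4×0.11
  = 1.424 + 30.616 + 8.734 = 40.774 m^2 sabins.
Required A₂ = 0.161·113.76/0.24 = 76.314 sabins.
ΔA needed = 76.314 − 40.774 = 35.540 sabins.
Each m^2 of panel replacing the walls (wood panelling) adds (0.75 − 0.11) = 0.64 sabins.
Panel area = 35.540 / 0.64 = 55.5 m^2.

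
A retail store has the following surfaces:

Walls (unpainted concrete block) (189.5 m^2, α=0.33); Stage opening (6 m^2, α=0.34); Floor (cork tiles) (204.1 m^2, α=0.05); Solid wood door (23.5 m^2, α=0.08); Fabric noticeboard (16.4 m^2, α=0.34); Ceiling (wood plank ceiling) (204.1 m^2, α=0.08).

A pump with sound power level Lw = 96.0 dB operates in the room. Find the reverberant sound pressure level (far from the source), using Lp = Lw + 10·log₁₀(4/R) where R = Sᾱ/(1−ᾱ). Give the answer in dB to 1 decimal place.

Σ(Sᵢαᵢ) = 189.5·0.33 + 6·0.34 + 204.1·0.05 + 23.5·0.08 + 16.4·0.34 + 204.1·0.08 = 98.564; total area S = 643.6 m^2.
ᾱ = 98.564/643.6 = 0.1531; R = Sᾱ/(1−ᾱ) = 98.564/(1−0.1531) = 116.382 m^2.
Lp = 96.0 + 10·log₁₀(4/116.382) = 96.0 + (-14.64) = 81.4 dB.

81.4 dB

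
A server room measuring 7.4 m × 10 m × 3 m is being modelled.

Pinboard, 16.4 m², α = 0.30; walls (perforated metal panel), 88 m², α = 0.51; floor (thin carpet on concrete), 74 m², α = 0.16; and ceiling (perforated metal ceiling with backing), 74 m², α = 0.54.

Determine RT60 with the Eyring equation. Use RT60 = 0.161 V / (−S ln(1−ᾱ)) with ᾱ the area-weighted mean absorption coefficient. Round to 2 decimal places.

0.27 s

S = Σ Sᵢ = 252.4 m².
Σ(Sᵢαᵢ) = 16.4·0.30 + 88·0.51 + 74·0.16 + 74·0.54 = 101.600.
ᾱ = 101.600 / 252.4 = 0.4025.
−S·ln(1−ᾱ) = −252.4 × ln(1 − 0.4025) = 129.986.
V = 7.4 × 10 × 3 = 222 m³.
RT60 = 0.161 × 222 / 129.986 = 0.27 s.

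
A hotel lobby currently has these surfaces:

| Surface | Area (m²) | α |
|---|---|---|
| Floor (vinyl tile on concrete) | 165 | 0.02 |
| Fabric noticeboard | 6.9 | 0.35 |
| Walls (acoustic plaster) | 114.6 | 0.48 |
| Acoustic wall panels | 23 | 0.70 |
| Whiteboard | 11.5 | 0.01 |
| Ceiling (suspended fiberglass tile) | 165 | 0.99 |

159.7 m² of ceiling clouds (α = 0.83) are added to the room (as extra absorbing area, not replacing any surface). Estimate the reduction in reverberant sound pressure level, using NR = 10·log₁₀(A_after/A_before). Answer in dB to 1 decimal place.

1.9 dB

Equivalent absorption area: A_before = 165×0.02 + 6.9×0.35 + 114.6×0.48 + 23×0.70 + 11.5×0.01 + 165×0.99 = 240.288 m².
Added absorption = 159.7 × 0.83 = 132.551 sabins.
A_after = 240.288 + 132.551 = 372.839 sabins.
Reduction = 10 log₁₀(A_after/A_before) = 10 log₁₀(1.5516) = 1.9 dB.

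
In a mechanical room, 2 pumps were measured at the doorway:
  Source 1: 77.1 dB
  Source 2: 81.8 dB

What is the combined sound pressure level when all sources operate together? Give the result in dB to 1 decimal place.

Σ 10^(Lᵢ/10) = 2.026e+08.
L_total = 10·log₁₀(2.026e+08) = 83.1 dB.

83.1 dB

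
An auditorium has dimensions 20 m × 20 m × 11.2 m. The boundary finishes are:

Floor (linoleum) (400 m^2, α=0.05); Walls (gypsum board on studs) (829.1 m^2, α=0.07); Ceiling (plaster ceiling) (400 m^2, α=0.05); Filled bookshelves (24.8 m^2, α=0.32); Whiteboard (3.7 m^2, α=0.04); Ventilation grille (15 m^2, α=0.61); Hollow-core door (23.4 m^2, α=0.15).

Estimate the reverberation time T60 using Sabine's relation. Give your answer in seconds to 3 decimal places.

Total absorption A = 400×0.05 + 829.1×0.07 + 400×0.05 + 24.8×0.32 + 3.7×0.04 + 15×0.61 + 23.4×0.15
  = 20.000 + 58.037 + 20.000 + 7.936 + 0.148 + 9.150 + 3.510 = 118.781 m^2 sabins.
Volume V = 20 × 20 × 11.2 = 4480 m³.
T = 0.161 V/A = 0.161·4480/118.781 = 6.072 s.

6.072 seconds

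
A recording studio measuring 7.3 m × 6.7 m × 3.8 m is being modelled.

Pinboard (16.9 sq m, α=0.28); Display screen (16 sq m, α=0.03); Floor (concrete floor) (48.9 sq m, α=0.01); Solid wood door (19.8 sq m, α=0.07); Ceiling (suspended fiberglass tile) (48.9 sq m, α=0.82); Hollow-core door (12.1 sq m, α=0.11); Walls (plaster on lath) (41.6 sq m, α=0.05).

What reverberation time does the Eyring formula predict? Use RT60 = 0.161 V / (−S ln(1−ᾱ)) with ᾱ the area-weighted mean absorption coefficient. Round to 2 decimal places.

0.51 sec

S = Σ Sᵢ = 204.2 sq m.
Absorption A = 16.9×0.28 + 16×0.03 + 48.9×0.01 + 19.8×0.07 + 48.9×0.82 + 12.1×0.11 + 41.6×0.05 = 50.596 sabins.
ᾱ = 50.596 / 204.2 = 0.2478.
Eyring denominator: −S ln(1−ᾱ) = 58.147.
V = 7.3 × 6.7 × 3.8 = 185.858 m³.
T = 0.161·V/[−S·ln(1−ᾱ)] = 0.161·185.858/58.147 = 0.51 s.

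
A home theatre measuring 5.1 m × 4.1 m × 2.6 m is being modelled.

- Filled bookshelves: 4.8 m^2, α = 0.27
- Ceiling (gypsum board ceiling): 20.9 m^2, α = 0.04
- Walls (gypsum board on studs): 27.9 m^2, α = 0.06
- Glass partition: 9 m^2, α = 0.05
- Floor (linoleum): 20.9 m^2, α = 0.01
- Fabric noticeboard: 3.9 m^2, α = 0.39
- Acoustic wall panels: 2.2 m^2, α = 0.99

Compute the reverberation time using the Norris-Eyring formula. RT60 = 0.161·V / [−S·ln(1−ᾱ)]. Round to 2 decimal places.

S = Σ Sᵢ = 89.6 m^2.
Σ(Sᵢαᵢ) = 4.8·0.27 + 20.9·0.04 + 27.9·0.06 + 9·0.05 + 20.9·0.01 + 3.9·0.39 + 2.2·0.99 = 8.164.
ᾱ = 8.164 / 89.6 = 0.0911.
−S·ln(1−ᾱ) = −89.6 × ln(1 − 0.0911) = 8.559.
V = 5.1 × 4.1 × 2.6 = 54.366 m³.
T = 0.161·V/[−S·ln(1−ᾱ)] = 0.161·54.366/8.559 = 1.02 s.

1.02 sec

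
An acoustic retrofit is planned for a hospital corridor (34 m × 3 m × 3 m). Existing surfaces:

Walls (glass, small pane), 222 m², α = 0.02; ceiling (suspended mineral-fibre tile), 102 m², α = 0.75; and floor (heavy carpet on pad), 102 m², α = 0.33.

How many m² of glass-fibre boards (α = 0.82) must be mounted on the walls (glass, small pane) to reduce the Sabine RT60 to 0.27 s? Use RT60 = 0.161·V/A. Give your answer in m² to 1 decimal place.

Total absorption A₁ = 222×0.02 + 102×0.75 + 102×0.33
  = 4.440 + 76.500 + 33.660 = 114.600 m² sabins.
V = 306 m³. Target absorption A₂ = 0.161 × 306 / 0.27 = 182.467 sabins.
ΔA needed = 182.467 − 114.600 = 67.867 sabins.
Each m² of panel replacing the walls (glass, small pane) adds (0.82 − 0.02) = 0.80 sabins.
Area = ΔA/Δα = 67.867/0.80 = 84.8 m².

84.8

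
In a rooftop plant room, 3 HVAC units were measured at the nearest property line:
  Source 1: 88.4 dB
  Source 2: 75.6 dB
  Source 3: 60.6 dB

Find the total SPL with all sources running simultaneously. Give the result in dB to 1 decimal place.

88.6 dB

Sum in the linear (power) domain: Σ 10^(Lᵢ/10) = 10^(88.4/10) + 10^(75.6/10) + 10^(60.6/10) = 7.293e+08.
L_total = 10·log₁₀(7.293e+08) = 88.6 dB.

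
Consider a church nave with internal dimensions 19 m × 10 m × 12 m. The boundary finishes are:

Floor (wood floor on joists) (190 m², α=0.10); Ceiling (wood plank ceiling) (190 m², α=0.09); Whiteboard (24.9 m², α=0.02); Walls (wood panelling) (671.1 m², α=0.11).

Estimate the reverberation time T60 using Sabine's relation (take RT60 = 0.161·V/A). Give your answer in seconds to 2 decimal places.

3.32 s

Equivalent absorption area: A = 190*0.10 + 190*0.09 + 24.9*0.02 + 671.1*0.11 = 110.419 m².
Room volume: 2280 m³.
RT60 = 0.161 · V / A = 0.161 × 2280 / 110.419 = 3.32 s.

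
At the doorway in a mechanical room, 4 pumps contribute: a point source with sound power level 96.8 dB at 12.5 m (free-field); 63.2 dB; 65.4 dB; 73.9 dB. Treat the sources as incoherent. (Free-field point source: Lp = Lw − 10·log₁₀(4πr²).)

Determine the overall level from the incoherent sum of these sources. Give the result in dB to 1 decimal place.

75.1 dB

Source at 12.5 m: Lp = 96.8 − 10·log₁₀(4π·12.5²) = 96.8 − 10·log₁₀(1963.495) = 63.9 dB.
Sum in the linear (power) domain: Σ 10^(Lᵢ/10) = 10^(63.9/10) + 10^(63.2/10) + 10^(65.4/10) + 10^(73.9/10) = 3.256e+07.
L_total = 10·log₁₀(3.256e+07) = 75.1 dB.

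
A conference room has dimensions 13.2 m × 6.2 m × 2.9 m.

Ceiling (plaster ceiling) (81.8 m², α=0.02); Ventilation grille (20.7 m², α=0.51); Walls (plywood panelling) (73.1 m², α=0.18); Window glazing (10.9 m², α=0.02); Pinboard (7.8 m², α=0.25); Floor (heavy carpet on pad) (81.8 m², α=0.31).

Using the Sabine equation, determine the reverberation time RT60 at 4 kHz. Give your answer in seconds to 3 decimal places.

A = Σ Sᵢαᵢ = 81.8×0.02 + 20.7×0.51 + 73.1×0.18 + 10.9×0.02 + 7.8×0.25 + 81.8×0.31 = 52.877 sabins.
Room volume: 237.336 m³.
RT60 = 0.161 · V / A = 0.161 × 237.336 / 52.877 = 0.723 s.

0.723 seconds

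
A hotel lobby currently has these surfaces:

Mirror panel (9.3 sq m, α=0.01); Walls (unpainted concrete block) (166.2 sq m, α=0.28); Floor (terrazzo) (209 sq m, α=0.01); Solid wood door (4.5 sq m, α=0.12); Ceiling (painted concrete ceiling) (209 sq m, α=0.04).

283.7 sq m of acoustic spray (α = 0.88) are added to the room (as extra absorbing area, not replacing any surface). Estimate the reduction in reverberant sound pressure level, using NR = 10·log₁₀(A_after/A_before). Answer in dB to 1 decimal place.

7.3 dB

Equivalent absorption area: A_before = 9.3×0.01 + 166.2×0.28 + 209×0.01 + 4.5×0.12 + 209×0.04 = 57.619 sq m.
Added absorption = 283.7 × 0.88 = 249.656 sabins.
A_after = 57.619 + 249.656 = 307.275 sabins.
Reduction = 10 log₁₀(A_after/A_before) = 10 log₁₀(5.3329) = 7.3 dB.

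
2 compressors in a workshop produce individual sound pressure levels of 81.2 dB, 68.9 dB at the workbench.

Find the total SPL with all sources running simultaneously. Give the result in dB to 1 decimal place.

Σ 10^(Lᵢ/10) = 1.396e+08.
Combined level = 10 log₁₀(1.396e+08) = 81.4 dB.

81.4 dB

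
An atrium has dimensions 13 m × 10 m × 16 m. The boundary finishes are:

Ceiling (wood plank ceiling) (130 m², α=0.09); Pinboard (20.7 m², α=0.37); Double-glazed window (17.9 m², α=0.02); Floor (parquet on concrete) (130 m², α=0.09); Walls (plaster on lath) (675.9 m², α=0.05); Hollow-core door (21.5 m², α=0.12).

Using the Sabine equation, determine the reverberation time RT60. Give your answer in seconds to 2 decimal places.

Equivalent absorption area: A = 130·0.09 + 20.7·0.37 + 17.9·0.02 + 130·0.09 + 675.9·0.05 + 21.5·0.12 = 67.792 m².
Room volume: 2080 m³.
Sabine: RT60 = 0.161 × 2080 / 67.792 = 4.94 s.

4.94 s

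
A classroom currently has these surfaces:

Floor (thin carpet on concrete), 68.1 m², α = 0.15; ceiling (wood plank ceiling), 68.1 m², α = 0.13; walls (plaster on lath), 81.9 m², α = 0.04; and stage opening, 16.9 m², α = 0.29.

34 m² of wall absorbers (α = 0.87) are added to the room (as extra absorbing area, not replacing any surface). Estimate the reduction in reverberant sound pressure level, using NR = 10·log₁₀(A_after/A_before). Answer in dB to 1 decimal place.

A_before = Σ Sᵢαᵢ = 68.1×0.15 + 68.1×0.13 + 81.9×0.04 + 16.9×0.29 = 27.245 sabins.
Treatment contributes 34·0.87 = 29.580 sabins.
New total A_after = 56.825 sabins.
Reduction = 10 log₁₀(A_after/A_before) = 10 log₁₀(2.0857) = 3.2 dB.

3.2 dB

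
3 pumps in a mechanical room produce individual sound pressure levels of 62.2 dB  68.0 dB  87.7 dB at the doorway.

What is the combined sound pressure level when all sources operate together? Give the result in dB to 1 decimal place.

Σ 10^(Lᵢ/10) = 5.968e+08.
Combined level = 10 log₁₀(5.968e+08) = 87.8 dB.

87.8 dB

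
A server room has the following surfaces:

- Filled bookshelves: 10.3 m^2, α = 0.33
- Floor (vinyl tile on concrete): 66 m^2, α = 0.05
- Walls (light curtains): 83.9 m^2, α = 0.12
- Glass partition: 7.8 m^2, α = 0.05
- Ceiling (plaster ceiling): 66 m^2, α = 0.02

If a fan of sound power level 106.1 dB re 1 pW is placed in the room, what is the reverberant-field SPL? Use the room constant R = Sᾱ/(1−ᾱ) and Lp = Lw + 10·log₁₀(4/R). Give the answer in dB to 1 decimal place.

Σ(Sᵢαᵢ) = 10.3·0.33 + 66·0.05 + 83.9·0.12 + 7.8·0.05 + 66·0.02 = 18.477; total area S = 234.0 m^2.
ᾱ = 0.0790, so room constant R = A/(1−ᾱ) = 20.062 m^2.
Lp = Lw + 10 log₁₀(4/R) = 106.1 -7.00 = 99.1 dB.

99.1 dB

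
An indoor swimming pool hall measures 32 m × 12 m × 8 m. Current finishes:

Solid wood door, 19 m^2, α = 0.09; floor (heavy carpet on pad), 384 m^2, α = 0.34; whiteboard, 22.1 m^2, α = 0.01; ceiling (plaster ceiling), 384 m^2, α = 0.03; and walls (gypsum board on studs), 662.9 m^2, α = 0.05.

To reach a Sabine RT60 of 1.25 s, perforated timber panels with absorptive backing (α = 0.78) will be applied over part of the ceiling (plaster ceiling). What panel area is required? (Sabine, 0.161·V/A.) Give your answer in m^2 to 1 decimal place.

Summing Sᵢαᵢ: 1.710 + 130.560 + 0.221 + 11.520 + 33.145 → A₁ = 177.156 sabins.
V = 3072 m³. Target absorption A₂ = 0.161 × 3072 / 1.25 = 395.674 sabins.
ΔA needed = 395.674 − 177.156 = 218.518 sabins.
Net gain per m^2: Δα = 0.78 − 0.03 = 0.75.
Area = ΔA/Δα = 218.518/0.75 = 291.4 m^2.

291.4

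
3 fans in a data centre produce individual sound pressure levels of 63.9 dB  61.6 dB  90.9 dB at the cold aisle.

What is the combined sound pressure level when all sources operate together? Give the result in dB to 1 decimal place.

90.9 dB

Σ 10^(Lᵢ/10) = 1.234e+09.
Combined level = 10 log₁₀(1.234e+09) = 90.9 dB.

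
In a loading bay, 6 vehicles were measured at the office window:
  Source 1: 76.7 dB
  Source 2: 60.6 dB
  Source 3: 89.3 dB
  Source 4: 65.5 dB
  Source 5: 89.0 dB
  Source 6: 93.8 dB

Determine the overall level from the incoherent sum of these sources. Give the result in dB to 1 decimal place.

96.1 dB

Converting to relative power and adding: 10^(76.7/10) + 10^(60.6/10) + 10^(89.3/10) + 10^(65.5/10) + 10^(89.0/10) + 10^(93.8/10) = 4.096e+09.
L_total = 10·log₁₀(4.096e+09) = 96.1 dB.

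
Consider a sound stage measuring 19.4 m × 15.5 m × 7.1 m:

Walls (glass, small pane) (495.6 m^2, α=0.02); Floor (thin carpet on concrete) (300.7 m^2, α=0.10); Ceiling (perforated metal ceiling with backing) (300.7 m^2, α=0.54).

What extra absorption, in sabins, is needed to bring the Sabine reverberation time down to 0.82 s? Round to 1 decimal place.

216.8 sabins

Equivalent absorption area: A₁ = 495.6*0.02 + 300.7*0.10 + 300.7*0.54 = 202.360 m^2.
V = 2134.97 m³. Required absorption A₂ = 0.161 × 2134.97 / 0.82 = 419.183 sabins.
Additional absorption ΔA = 419.183 − 202.360 = 216.8 sabins.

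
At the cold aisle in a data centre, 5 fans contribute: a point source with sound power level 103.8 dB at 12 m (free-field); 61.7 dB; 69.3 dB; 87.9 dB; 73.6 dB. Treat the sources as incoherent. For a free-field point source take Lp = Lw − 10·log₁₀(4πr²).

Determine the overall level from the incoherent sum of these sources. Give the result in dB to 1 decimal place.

Source at 12 m: Lp = 103.8 − 10·log₁₀(4π·12²) = 103.8 − 10·log₁₀(1809.557) = 71.2 dB.
Σ 10^(Lᵢ/10) = 6.627e+08.
Back to dB: 10·log₁₀ Σ = 88.2 dB.

88.2 dB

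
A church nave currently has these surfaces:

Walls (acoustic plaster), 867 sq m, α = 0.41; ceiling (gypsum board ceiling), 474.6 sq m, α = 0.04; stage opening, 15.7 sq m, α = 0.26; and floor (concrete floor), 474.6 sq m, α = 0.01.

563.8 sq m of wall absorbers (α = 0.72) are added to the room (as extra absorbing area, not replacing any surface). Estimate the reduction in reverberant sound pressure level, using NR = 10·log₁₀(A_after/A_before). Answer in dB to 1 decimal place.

3.1 dB

Equivalent absorption area: A_before = 867·0.41 + 474.6·0.04 + 15.7·0.26 + 474.6·0.01 = 383.282 sq m.
Treatment contributes 563.8·0.72 = 405.936 sabins.
A_after = 383.282 + 405.936 = 789.218 sabins.
Reduction = 10 log₁₀(A_after/A_before) = 10 log₁₀(2.0591) = 3.1 dB.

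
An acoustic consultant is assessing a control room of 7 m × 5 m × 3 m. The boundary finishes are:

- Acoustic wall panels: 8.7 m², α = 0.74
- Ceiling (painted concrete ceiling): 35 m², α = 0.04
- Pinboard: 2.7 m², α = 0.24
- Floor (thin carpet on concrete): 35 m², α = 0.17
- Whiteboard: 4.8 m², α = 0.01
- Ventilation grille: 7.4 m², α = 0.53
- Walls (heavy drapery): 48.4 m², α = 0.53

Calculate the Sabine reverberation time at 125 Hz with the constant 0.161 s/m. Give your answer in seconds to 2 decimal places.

0.38 s

Total absorption A = 8.7·0.74 + 35·0.04 + 2.7·0.24 + 35·0.17 + 4.8·0.01 + 7.4·0.53 + 48.4·0.53
  = 6.438 + 1.400 + 0.648 + 5.950 + 0.048 + 3.922 + 25.652 = 44.058 m² sabins.
Volume V = 7 × 5 × 3 = 105 m³.
T = 0.161 V/A = 0.161·105/44.058 = 0.38 s.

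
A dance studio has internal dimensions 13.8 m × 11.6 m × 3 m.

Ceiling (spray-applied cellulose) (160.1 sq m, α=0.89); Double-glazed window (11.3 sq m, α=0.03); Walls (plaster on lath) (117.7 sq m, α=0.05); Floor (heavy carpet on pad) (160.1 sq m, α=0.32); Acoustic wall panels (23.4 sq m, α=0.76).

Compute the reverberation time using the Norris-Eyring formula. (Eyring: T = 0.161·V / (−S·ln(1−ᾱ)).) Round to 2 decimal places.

0.26 seconds

S = Σ Sᵢ = 472.6 sq m.
Σ(Sᵢαᵢ) = 160.1×0.89 + 11.3×0.03 + 117.7×0.05 + 160.1×0.32 + 23.4×0.76 = 217.729.
ᾱ = 217.729 / 472.6 = 0.4607.
Eyring denominator: −S ln(1−ᾱ) = 291.823.
V = 13.8 × 11.6 × 3 = 480.24 m³.
T = 0.161·V/[−S·ln(1−ᾱ)] = 0.161·480.24/291.823 = 0.26 s.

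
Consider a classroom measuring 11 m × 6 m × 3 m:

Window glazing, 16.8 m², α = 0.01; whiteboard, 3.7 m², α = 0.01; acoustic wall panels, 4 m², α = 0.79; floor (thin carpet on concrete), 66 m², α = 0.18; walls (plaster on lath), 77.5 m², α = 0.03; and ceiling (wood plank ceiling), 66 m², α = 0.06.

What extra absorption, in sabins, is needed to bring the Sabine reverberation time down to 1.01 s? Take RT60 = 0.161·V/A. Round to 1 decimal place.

A₁ = Σ Sᵢαᵢ = 16.8*0.01 + 3.7*0.01 + 4*0.79 + 66*0.18 + 77.5*0.03 + 66*0.06 = 21.530 sabins.
For T = 1.01 s, need A₂ = 0.161·V/T = 0.161·198/1.01 = 31.562 sabins.
Additional absorption ΔA = 31.562 − 21.530 = 10.0 sabins.

10.0 sabins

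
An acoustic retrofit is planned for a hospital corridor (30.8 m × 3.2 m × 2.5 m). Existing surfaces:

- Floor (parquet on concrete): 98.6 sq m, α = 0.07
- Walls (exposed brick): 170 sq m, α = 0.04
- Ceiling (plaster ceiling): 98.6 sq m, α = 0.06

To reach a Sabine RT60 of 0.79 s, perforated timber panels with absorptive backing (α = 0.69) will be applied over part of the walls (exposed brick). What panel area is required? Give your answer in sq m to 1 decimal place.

47.1

Summing Sᵢαᵢ: 6.902 + 6.800 + 5.916 → A₁ = 19.618 sabins.
V = 246.4 m³. Target absorption A₂ = 0.161 × 246.4 / 0.79 = 50.216 sabins.
ΔA needed = 50.216 − 19.618 = 30.598 sabins.
Each sq m of panel replacing the walls (exposed brick) adds (0.69 − 0.04) = 0.65 sabins.
Area = ΔA/Δα = 30.598/0.65 = 47.1 sq m.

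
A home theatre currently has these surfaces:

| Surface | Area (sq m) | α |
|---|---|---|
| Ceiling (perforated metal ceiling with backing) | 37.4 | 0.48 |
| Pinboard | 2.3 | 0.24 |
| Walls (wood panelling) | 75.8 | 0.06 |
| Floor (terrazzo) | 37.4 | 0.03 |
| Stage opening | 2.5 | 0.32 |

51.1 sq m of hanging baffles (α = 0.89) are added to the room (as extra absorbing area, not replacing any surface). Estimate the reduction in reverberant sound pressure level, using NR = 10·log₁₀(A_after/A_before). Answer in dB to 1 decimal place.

Summing Sᵢαᵢ: 17.952 + 0.552 + 4.548 + 1.122 + 0.800 → A_before = 24.974 sabins.
Treatment contributes 51.1·0.89 = 45.479 sabins.
New total A_after = 70.453 sabins.
NR = 10·log₁₀(70.453/24.974) = 4.5 dB.

4.5 dB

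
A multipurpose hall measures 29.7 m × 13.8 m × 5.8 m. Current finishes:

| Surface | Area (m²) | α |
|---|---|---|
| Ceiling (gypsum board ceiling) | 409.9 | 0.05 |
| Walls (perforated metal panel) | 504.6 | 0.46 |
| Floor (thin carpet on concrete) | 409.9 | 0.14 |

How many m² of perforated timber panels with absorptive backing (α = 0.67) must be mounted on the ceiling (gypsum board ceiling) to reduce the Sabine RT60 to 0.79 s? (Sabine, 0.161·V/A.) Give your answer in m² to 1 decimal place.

281.4

Total absorption A₁ = 409.9·0.05 + 504.6·0.46 + 409.9·0.14
  = 20.495 + 232.116 + 57.386 = 309.997 m² sabins.
Required A₂ = 0.161·2377.188/0.79 = 484.465 sabins.
ΔA needed = 484.465 − 309.997 = 174.468 sabins.
Each m² of panel replacing the ceiling (gypsum board ceiling) adds (0.67 − 0.05) = 0.62 sabins.
Panel area = 174.468 / 0.62 = 281.4 m².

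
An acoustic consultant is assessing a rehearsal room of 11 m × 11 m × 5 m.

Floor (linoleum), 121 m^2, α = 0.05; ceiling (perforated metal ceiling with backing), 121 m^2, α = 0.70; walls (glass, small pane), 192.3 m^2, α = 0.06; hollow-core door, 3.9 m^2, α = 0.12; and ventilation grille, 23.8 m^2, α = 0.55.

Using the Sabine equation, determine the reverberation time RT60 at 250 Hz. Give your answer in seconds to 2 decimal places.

Summing Sᵢαᵢ: 6.050 + 84.700 + 11.538 + 0.468 + 13.090 → A = 115.846 sabins.
Room volume: 605 m³.
T = 0.161 V/A = 0.161·605/115.846 = 0.84 s.

0.84 sec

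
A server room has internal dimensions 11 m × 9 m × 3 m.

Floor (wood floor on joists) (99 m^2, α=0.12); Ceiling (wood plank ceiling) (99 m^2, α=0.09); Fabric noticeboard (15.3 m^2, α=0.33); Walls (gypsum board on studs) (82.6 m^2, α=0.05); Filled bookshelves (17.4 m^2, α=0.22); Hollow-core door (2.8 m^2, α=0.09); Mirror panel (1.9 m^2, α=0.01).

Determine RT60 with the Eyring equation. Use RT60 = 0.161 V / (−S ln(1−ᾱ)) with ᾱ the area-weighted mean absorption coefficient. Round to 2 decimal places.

1.33 s

Total surface area S = 99 + 99 + 15.3 + 82.6 + 17.4 + 2.8 + 1.9 = 318.0 m^2.
Absorption A = 99·0.12 + 99·0.09 + 15.3·0.33 + 82.6·0.05 + 17.4·0.22 + 2.8·0.09 + 1.9·0.01 = 34.068 sabins.
ᾱ = 34.068 / 318.0 = 0.1071.
−S·ln(1−ᾱ) = −318.0 × ln(1 − 0.1071) = 36.023.
V = 11 × 9 × 3 = 297 m³.
T = 0.161·V/[−S·ln(1−ᾱ)] = 0.161·297/36.023 = 1.33 s.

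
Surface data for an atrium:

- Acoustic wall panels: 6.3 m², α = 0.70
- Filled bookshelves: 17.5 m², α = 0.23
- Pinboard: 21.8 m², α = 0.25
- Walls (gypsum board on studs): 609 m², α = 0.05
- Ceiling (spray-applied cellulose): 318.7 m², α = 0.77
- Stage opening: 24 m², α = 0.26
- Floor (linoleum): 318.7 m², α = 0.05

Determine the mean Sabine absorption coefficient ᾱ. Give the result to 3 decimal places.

0.237

S = Σ Sᵢ = 6.3 + 17.5 + 21.8 + 609 + 318.7 + 24 + 318.7 = 1316.0 m².
Weighted sum Σ Sα = 311.909.
ᾱ = 311.909 / 1316.0 = 0.237.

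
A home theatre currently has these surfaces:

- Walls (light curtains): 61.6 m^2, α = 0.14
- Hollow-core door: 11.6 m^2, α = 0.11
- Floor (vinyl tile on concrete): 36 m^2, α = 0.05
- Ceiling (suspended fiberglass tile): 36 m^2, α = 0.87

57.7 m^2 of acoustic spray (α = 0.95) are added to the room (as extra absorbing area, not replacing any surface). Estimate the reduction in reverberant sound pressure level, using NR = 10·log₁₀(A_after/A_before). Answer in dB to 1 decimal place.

3.6 dB

Summing Sᵢαᵢ: 8.624 + 1.276 + 1.800 + 31.320 → A_before = 43.020 sabins.
Treatment contributes 57.7·0.95 = 54.815 sabins.
New total A_after = 97.835 sabins.
Reduction = 10 log₁₀(A_after/A_before) = 10 log₁₀(2.2742) = 3.6 dB.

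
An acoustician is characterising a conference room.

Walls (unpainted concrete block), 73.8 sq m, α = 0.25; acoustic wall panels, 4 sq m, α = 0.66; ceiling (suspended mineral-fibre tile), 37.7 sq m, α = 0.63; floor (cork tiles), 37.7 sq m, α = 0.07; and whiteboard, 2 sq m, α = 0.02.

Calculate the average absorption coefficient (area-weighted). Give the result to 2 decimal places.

0.31

Total surface area S = 155.2 sq m.
Weighted sum Σ Sα = 47.520.
ᾱ = A/S = 0.31.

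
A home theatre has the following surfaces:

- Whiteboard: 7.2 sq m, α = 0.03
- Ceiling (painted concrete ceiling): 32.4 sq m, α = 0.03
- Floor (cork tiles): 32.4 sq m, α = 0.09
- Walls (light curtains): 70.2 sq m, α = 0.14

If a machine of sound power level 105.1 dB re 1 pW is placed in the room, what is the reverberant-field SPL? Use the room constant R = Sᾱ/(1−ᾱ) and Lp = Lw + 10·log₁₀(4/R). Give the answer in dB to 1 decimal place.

A = 13.932 sabins; S = 142.2 sq m.
ᾱ = 13.932/142.2 = 0.0980; R = Sᾱ/(1−ᾱ) = 13.932/(1−0.0980) = 15.446 sq m.
Lp = Lw + 10 log₁₀(4/R) = 105.1 -5.87 = 99.2 dB.

99.2 dB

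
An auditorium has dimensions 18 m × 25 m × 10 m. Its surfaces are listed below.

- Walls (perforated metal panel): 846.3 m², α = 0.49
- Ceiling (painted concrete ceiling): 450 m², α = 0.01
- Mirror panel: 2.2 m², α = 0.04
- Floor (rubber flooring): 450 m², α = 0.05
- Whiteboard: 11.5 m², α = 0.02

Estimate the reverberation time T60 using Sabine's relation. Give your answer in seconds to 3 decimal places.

1.639 seconds

Equivalent absorption area: A = 846.3*0.49 + 450*0.01 + 2.2*0.04 + 450*0.05 + 11.5*0.02 = 442.005 m².
Volume V = 18 × 25 × 10 = 4500 m³.
T = 0.161 V/A = 0.161·4500/442.005 = 1.639 s.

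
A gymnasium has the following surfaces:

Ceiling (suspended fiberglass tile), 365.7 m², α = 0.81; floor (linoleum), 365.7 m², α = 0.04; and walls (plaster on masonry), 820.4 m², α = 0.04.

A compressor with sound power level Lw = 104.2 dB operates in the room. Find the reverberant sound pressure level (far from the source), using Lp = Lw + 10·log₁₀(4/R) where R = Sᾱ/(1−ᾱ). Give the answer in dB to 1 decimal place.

A = 343.661 sabins; S = 1551.8 m².
ᾱ = 343.661/1551.8 = 0.2215; R = Sᾱ/(1−ᾱ) = 343.661/(1−0.2215) = 441.440 m².
Lp = Lw + 10 log₁₀(4/R) = 104.2 -20.43 = 83.8 dB.

83.8 dB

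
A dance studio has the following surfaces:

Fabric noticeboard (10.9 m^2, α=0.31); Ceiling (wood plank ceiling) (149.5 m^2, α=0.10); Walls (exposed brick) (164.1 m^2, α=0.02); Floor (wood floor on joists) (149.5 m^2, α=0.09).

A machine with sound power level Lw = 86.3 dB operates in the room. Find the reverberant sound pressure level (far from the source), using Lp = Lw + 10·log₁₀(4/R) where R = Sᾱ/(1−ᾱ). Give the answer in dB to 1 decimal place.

A = 35.066 sabins; S = 474.0 m^2.
ᾱ = 0.0740, so room constant R = A/(1−ᾱ) = 37.868 m^2.
Lp = Lw + 10 log₁₀(4/R) = 86.3 -9.76 = 76.5 dB.

76.5 dB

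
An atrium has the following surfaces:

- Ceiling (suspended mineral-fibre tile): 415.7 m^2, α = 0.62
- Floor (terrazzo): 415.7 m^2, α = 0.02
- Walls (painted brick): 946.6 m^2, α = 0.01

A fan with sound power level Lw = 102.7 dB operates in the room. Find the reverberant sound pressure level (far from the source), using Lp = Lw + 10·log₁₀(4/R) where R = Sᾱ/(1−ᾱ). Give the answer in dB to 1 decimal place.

A = 275.514 sabins; S = 1778.0 m^2.
ᾱ = 0.1550, so room constant R = A/(1−ᾱ) = 326.052 m^2.
Lp = 102.7 + 10·log₁₀(4/326.052) = 102.7 + (-19.11) = 83.6 dB.

83.6 dB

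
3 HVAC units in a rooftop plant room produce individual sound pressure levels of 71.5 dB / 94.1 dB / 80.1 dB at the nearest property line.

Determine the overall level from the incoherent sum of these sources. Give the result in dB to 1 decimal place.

Sum in the linear (power) domain: Σ 10^(Lᵢ/10) = 10^(71.5/10) + 10^(94.1/10) + 10^(80.1/10) = 2.687e+09.
L_total = 10·log₁₀(2.687e+09) = 94.3 dB.

94.3 dB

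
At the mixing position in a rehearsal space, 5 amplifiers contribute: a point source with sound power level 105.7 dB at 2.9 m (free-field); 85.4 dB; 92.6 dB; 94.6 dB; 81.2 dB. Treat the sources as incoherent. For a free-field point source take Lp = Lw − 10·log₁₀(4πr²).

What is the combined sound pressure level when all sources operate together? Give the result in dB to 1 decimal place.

Source at 2.9 m: Lp = 105.7 − 10·log₁₀(4π·2.9²) = 105.7 − 10·log₁₀(105.683) = 85.5 dB.
Converting to relative power and adding: 10^(85.5/10) + 10^(85.4/10) + 10^(92.6/10) + 10^(94.6/10) + 10^(81.2/10) = 5.537e+09.
L_total = 10·log₁₀(5.537e+09) = 97.4 dB.

97.4 dB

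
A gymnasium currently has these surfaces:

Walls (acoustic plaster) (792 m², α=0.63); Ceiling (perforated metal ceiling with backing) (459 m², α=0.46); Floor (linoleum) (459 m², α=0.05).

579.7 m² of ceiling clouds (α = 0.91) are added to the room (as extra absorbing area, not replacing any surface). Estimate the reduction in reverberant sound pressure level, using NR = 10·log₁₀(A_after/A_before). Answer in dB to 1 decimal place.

Total absorption A_before = 792·0.63 + 459·0.46 + 459·0.05
  = 498.960 + 211.140 + 22.950 = 733.050 m² sabins.
Added absorption = 579.7 × 0.91 = 527.527 sabins.
A_after = 733.050 + 527.527 = 1260.577 sabins.
NR = 10·log₁₀(1260.577/733.050) = 2.4 dB.

2.4 dB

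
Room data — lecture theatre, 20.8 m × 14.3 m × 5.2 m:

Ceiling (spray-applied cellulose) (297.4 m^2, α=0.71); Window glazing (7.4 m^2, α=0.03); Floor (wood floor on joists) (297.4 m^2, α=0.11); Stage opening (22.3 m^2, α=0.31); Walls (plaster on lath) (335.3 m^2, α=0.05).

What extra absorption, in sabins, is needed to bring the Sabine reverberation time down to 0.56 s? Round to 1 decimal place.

176.9 sabins

A₁ = Σ Sᵢαᵢ = 297.4·0.71 + 7.4·0.03 + 297.4·0.11 + 22.3·0.31 + 335.3·0.05 = 267.768 sabins.
Target A₂ = 0.161·1546.688/0.56 = 444.673 sabins (V = 1546.688 m³).
ΔA = A₂ − A₁ = 444.673 − 267.768 = 176.9 sabins.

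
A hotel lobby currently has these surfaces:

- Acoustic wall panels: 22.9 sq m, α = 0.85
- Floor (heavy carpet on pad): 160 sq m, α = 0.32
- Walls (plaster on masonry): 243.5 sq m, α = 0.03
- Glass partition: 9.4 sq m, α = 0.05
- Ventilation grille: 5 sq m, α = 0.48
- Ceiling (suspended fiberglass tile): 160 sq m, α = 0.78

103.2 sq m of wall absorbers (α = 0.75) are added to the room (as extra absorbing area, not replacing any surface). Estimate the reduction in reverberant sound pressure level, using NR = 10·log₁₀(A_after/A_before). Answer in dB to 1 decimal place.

1.4 dB

A_before = Σ Sᵢαᵢ = 22.9*0.85 + 160*0.32 + 243.5*0.03 + 9.4*0.05 + 5*0.48 + 160*0.78 = 205.640 sabins.
Added absorption = 103.2 × 0.75 = 77.400 sabins.
A_after = 205.640 + 77.400 = 283.040 sabins.
Reduction = 10 log₁₀(A_after/A_before) = 10 log₁₀(1.3764) = 1.4 dB.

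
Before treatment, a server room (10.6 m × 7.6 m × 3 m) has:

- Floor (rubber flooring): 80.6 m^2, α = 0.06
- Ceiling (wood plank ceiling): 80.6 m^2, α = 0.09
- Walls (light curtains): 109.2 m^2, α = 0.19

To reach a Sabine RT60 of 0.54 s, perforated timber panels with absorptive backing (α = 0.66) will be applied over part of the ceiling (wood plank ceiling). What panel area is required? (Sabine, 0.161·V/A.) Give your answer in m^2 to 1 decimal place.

Summing Sᵢαᵢ: 4.836 + 7.254 + 20.748 → A₁ = 32.838 sabins.
Required A₂ = 0.161·241.68/0.54 = 72.056 sabins.
Absorption to add: 72.056 − 32.838 = 39.218 sabins.
Net gain per m^2: Δα = 0.66 − 0.09 = 0.57.
Area = ΔA/Δα = 39.218/0.57 = 68.8 m^2.

68.8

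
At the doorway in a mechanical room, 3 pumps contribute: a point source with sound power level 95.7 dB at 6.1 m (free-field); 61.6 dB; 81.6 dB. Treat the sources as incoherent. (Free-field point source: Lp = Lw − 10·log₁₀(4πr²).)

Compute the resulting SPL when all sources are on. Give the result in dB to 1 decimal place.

Source at 6.1 m: Lp = 95.7 − 10·log₁₀(4π·6.1²) = 95.7 − 10·log₁₀(467.595) = 69.0 dB.
Converting to relative power and adding: 10^(69.0/10) + 10^(61.6/10) + 10^(81.6/10) = 1.539e+08.
Combined level = 10 log₁₀(1.539e+08) = 81.9 dB.

81.9 dB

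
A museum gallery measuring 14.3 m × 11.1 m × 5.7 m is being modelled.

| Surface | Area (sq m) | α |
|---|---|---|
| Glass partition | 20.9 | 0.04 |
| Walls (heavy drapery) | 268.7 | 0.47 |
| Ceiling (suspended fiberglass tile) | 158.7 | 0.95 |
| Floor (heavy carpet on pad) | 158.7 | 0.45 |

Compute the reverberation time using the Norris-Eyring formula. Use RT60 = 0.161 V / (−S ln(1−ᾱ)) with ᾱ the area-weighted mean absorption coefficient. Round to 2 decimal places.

0.28 seconds

Total surface area S = 20.9 + 268.7 + 158.7 + 158.7 = 607.0 sq m.
Σ(Sᵢαᵢ) = 20.9·0.04 + 268.7·0.47 + 158.7·0.95 + 158.7·0.45 = 349.305.
ᾱ = 349.305 / 607.0 = 0.5755.
Eyring denominator: −S ln(1−ᾱ) = 520.104.
V = 14.3 × 11.1 × 5.7 = 904.761 m³.
T = 0.161·V/[−S·ln(1−ᾱ)] = 0.161·904.761/520.104 = 0.28 s.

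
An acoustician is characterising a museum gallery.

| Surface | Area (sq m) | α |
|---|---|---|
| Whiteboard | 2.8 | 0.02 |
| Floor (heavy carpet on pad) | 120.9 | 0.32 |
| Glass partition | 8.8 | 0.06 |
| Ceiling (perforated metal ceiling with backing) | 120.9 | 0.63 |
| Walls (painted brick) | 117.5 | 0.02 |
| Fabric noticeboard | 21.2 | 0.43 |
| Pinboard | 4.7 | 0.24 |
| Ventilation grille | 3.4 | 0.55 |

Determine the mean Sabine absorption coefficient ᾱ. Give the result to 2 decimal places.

Total surface area S = 400.2 sq m.
Σ(Sᵢαᵢ) = 2.8×0.02 + 120.9×0.32 + 8.8×0.06 + 120.9×0.63 + 117.5×0.02 + 21.2×0.43 + 4.7×0.24 + 3.4×0.55 = 129.903.
ᾱ = 129.903 / 400.2 = 0.32.

0.32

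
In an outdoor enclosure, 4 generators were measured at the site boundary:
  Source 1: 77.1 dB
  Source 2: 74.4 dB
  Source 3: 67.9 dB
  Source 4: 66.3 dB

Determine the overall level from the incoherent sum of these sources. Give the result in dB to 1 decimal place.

79.5 dB

Converting to relative power and adding: 10^(77.1/10) + 10^(74.4/10) + 10^(67.9/10) + 10^(66.3/10) = 8.926e+07.
Combined level = 10 log₁₀(8.926e+07) = 79.5 dB.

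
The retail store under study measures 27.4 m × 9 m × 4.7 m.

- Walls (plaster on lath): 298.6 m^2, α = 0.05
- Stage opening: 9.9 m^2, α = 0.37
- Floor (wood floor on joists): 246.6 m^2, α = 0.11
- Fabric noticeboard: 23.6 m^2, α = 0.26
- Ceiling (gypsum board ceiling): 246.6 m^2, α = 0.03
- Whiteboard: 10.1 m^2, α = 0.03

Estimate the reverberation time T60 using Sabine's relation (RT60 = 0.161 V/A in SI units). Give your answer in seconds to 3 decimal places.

Summing Sᵢαᵢ: 14.930 + 3.663 + 27.126 + 6.136 + 7.398 + 0.303 → A = 59.556 sabins.
Room volume: 1159.02 m³.
Sabine: RT60 = 0.161 × 1159.02 / 59.556 = 3.133 s.

3.133 seconds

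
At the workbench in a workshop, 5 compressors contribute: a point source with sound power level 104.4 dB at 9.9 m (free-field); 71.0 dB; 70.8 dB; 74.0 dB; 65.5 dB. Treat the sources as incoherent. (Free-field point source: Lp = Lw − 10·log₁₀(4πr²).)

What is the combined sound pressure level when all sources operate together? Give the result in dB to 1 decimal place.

78.8 dB

Source at 9.9 m: Lp = 104.4 − 10·log₁₀(4π·9.9²) = 104.4 − 10·log₁₀(1231.630) = 73.5 dB.
Converting to relative power and adding: 10^(73.5/10) + 10^(71.0/10) + 10^(70.8/10) + 10^(74.0/10) + 10^(65.5/10) = 7.567e+07.
L_total = 10·log₁₀(7.567e+07) = 78.8 dB.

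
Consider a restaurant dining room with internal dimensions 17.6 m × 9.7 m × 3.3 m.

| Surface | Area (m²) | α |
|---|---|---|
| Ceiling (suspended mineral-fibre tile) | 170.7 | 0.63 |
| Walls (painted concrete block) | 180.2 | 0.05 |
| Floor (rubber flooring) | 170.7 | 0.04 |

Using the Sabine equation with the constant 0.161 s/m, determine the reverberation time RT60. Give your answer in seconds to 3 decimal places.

0.735 s

Summing Sᵢαᵢ: 107.541 + 9.010 + 6.828 → A = 123.379 sabins.
Room volume: 563.376 m³.
Sabine: RT60 = 0.161 × 563.376 / 123.379 = 0.735 s.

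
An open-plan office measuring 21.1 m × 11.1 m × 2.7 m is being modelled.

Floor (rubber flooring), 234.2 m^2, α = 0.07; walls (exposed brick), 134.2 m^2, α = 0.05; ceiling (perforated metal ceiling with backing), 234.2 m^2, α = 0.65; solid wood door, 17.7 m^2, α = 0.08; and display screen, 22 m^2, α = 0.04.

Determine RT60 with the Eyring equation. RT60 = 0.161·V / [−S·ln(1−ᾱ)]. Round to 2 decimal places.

0.49 seconds

Total surface area S = 234.2 + 134.2 + 234.2 + 17.7 + 22 = 642.3 m^2.
Absorption A = 234.2×0.07 + 134.2×0.05 + 234.2×0.65 + 17.7×0.08 + 22×0.04 = 177.630 sabins.
Mean coefficient ᾱ = A/S = 0.2766.
Eyring denominator: −S ln(1−ᾱ) = 207.972.
V = 21.1 × 11.1 × 2.7 = 632.367 m³.
T = 0.161·V/[−S·ln(1−ᾱ)] = 0.161·632.367/207.972 = 0.49 s.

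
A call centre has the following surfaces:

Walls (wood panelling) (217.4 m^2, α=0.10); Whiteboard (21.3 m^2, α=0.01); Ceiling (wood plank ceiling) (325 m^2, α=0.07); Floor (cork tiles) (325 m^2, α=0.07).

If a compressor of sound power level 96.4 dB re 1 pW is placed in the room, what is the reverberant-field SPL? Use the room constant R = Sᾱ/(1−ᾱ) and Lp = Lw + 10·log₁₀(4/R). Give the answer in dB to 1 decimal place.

83.8 dB

A = 67.453 sabins; S = 888.7 m^2.
ᾱ = 0.0759, so room constant R = A/(1−ᾱ) = 72.993 m^2.
Lp = Lw + 10 log₁₀(4/R) = 96.4 -12.61 = 83.8 dB.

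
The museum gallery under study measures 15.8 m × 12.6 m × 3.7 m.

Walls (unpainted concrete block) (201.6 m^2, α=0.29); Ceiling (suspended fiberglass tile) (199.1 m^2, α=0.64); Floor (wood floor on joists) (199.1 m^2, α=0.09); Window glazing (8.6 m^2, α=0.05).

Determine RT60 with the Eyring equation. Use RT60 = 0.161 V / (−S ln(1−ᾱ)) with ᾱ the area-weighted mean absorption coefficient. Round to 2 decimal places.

0.48 seconds

S = Σ Sᵢ = 608.4 m^2.
Σ(Sᵢαᵢ) = 201.6×0.29 + 199.1×0.64 + 199.1×0.09 + 8.6×0.05 = 204.237.
Mean coefficient ᾱ = A/S = 0.3357.
−S·ln(1−ᾱ) = −608.4 × ln(1 − 0.3357) = 248.849.
V = 15.8 × 12.6 × 3.7 = 736.596 m³.
RT60 = 0.161 × 736.596 / 248.849 = 0.48 s.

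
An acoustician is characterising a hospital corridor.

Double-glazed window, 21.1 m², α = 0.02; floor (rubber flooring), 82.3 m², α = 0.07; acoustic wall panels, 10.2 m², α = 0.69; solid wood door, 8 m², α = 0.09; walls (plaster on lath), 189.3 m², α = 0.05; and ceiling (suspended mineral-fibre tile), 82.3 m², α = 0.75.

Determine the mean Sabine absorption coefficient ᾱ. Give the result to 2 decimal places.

Total surface area S = 393.2 m².
A = 21.1*0.02 + 82.3*0.07 + 10.2*0.69 + 8*0.09 + 189.3*0.05 + 82.3*0.75 = 85.131 sabins.
ᾱ = 85.131 / 393.2 = 0.22.

0.22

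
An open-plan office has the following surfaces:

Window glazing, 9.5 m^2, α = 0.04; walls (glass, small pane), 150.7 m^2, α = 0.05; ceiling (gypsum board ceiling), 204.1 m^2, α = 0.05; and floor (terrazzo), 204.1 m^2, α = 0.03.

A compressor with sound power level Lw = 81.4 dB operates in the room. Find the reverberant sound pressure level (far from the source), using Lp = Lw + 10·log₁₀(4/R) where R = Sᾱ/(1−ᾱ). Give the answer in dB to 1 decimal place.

Σ(Sᵢαᵢ) = 9.5×0.04 + 150.7×0.05 + 204.1×0.05 + 204.1×0.03 = 24.243; total area S = 568.4 m^2.
ᾱ = 24.243/568.4 = 0.0427; R = Sᾱ/(1−ᾱ) = 24.243/(1−0.0427) = 25.324 m^2.
Lp = Lw + 10 log₁₀(4/R) = 81.4 -8.01 = 73.4 dB.

73.4 dB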